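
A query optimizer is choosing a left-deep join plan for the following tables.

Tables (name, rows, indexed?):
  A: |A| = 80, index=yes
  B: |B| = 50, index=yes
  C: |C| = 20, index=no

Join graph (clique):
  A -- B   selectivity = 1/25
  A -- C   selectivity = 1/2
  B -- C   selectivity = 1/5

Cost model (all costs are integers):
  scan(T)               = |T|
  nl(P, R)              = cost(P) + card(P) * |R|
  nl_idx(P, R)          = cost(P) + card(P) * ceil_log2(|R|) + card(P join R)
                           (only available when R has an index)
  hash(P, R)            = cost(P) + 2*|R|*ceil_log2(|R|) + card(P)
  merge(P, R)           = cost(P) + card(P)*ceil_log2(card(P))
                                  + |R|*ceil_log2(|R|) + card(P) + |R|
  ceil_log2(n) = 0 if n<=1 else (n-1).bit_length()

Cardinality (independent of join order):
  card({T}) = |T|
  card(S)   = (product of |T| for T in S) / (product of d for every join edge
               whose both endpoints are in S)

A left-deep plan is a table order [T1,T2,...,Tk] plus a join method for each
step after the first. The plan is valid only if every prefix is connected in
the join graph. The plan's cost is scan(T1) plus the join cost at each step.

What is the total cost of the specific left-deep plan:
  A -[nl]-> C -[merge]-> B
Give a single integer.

step 1: scan A: cost=80, card=80
step 2: join C via nl
    card(P join C) = 80*20/(2) = 800
    cost = 80 + 80*20 = 1680
step 3: join B via merge
    card(P join B) = 800*50/(25*5) = 320
    cost = 1680 + 800*10 + 50*6 + 800 + 50 = 10830

10830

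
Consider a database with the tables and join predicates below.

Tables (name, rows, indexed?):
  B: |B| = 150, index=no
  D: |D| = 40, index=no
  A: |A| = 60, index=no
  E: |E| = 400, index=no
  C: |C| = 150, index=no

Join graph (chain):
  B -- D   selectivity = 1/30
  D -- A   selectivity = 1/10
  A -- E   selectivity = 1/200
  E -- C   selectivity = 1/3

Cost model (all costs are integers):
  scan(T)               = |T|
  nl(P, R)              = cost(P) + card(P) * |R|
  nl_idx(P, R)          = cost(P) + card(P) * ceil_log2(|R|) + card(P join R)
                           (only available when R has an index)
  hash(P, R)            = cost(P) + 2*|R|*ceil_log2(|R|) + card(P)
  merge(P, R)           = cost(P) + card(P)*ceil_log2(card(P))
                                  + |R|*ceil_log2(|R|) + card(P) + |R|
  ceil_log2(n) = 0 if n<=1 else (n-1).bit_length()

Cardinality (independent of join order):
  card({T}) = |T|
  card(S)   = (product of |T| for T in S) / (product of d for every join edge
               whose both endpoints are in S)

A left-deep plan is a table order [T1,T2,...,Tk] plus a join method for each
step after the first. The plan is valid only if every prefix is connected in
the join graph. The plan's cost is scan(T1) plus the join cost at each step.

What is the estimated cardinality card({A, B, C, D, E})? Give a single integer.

120000

Tables in S: A(60), B(150), C(150), D(40), E(400)
Edges inside S: B-D(d=30), D-A(d=10), A-E(d=200), E-C(d=3)
numerator = 60 * 150 * 150 * 40 * 400 = 21600000000
denominator = 30 * 10 * 200 * 3 = 180000
card(S) = 21600000000 / 180000 = 120000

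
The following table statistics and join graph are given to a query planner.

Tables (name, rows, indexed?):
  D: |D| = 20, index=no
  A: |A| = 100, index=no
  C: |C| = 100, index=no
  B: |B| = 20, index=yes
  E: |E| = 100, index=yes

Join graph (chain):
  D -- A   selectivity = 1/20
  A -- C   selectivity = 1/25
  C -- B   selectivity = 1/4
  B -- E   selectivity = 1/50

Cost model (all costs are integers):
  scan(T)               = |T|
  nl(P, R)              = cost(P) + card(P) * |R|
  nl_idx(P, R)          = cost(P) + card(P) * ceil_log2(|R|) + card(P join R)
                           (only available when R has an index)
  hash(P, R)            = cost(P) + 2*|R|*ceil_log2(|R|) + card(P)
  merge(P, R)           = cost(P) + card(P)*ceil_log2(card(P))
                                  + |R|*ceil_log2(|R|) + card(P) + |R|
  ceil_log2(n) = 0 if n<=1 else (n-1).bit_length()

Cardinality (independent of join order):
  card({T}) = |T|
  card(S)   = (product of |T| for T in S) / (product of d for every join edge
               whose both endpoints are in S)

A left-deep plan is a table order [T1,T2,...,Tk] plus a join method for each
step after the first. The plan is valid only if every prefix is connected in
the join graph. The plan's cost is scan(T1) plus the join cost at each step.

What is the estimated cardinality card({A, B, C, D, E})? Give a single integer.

4000

Tables in S: A(100), B(20), C(100), D(20), E(100)
Edges inside S: D-A(d=20), A-C(d=25), C-B(d=4), B-E(d=50)
numerator = 100 * 20 * 100 * 20 * 100 = 400000000
denominator = 20 * 25 * 4 * 50 = 100000
card(S) = 400000000 / 100000 = 4000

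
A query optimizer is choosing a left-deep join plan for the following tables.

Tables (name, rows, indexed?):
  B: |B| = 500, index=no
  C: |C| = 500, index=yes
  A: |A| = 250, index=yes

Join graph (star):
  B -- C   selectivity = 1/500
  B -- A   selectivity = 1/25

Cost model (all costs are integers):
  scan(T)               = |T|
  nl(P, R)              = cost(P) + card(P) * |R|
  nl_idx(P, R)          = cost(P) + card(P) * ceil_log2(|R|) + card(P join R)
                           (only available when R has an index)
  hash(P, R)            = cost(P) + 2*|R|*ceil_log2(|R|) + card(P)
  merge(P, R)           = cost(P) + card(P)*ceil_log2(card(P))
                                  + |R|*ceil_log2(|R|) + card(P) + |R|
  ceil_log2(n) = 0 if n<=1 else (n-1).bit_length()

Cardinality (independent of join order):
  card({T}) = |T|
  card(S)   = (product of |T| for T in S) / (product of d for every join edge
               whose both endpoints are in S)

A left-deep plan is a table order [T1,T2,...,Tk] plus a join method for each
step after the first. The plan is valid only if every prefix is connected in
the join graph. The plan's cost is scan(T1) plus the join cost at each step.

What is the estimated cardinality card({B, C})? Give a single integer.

Tables in S: B(500), C(500)
Edges inside S: B-C(d=500)
numerator = 500 * 500 = 250000
denominator = 500 = 500
card(S) = 250000 / 500 = 500

500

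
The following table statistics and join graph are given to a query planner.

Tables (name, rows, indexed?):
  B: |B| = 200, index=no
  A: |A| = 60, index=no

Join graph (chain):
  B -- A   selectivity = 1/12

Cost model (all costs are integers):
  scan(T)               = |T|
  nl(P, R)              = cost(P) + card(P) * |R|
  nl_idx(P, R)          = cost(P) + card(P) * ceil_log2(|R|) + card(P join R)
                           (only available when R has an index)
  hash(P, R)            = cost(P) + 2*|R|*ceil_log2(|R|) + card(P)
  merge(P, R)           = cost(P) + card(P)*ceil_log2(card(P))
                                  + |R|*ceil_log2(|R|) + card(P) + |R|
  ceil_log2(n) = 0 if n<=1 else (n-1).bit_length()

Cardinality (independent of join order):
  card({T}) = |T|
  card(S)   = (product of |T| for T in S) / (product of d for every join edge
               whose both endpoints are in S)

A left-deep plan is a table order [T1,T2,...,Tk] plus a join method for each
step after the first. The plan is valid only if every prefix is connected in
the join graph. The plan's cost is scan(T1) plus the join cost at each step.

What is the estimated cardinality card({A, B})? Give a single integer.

Tables in S: A(60), B(200)
Edges inside S: B-A(d=12)
numerator = 60 * 200 = 12000
denominator = 12 = 12
card(S) = 12000 / 12 = 1000

1000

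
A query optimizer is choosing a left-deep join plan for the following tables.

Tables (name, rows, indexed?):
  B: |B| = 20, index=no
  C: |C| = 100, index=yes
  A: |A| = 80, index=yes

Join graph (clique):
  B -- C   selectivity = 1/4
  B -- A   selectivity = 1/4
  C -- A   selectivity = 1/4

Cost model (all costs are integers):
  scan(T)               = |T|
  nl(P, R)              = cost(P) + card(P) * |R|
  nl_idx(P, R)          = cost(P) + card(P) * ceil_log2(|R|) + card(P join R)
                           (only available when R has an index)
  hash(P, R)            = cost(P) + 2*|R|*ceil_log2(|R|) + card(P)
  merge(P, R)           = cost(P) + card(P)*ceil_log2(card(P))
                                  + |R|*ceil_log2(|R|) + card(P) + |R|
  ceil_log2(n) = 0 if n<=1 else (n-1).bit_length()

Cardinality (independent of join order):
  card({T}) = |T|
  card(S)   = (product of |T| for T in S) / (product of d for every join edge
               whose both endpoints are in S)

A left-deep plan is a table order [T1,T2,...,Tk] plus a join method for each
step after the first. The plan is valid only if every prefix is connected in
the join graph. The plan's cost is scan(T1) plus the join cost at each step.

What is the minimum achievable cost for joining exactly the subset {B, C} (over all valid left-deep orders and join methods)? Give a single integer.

400

Selinger DP over subsets of {B,C}:
  {B}: scan cost=20, card=20
  {C}: scan cost=100, card=100
  {BC}: card=500; try (B,hash)→400, (C,nl_idx)→660, (C,merge)→940, (B,merge)→1020, (C,hash)→1440, (C,nl)→2020 …(+1); best=400 via (B,hash)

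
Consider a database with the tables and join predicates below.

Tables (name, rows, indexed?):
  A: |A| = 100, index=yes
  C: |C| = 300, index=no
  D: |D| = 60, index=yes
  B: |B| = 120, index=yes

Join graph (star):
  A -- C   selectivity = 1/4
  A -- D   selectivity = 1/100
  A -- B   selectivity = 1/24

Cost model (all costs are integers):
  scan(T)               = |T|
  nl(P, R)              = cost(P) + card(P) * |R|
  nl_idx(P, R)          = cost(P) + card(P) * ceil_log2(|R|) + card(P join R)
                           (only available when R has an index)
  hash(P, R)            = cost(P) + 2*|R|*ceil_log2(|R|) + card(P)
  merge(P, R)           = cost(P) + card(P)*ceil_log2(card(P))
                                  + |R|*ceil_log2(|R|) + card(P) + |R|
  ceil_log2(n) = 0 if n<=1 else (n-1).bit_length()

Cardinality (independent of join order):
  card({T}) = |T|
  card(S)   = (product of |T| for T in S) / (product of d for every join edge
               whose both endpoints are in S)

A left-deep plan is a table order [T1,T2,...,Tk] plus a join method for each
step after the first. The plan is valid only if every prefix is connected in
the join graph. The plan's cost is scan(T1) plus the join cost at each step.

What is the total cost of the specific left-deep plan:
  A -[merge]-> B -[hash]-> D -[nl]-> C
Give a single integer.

step 1: scan A: cost=100, card=100
step 2: join B via merge
    card(P join B) = 100*120/(24) = 500
    cost = 100 + 100*7 + 120*7 + 100 + 120 = 1860
step 3: join D via hash
    card(P join D) = 500*60/(100) = 300
    cost = 1860 + 2*60*6 + 500 = 3080
step 4: join C via nl
    card(P join C) = 300*300/(4) = 22500
    cost = 3080 + 300*300 = 93080

93080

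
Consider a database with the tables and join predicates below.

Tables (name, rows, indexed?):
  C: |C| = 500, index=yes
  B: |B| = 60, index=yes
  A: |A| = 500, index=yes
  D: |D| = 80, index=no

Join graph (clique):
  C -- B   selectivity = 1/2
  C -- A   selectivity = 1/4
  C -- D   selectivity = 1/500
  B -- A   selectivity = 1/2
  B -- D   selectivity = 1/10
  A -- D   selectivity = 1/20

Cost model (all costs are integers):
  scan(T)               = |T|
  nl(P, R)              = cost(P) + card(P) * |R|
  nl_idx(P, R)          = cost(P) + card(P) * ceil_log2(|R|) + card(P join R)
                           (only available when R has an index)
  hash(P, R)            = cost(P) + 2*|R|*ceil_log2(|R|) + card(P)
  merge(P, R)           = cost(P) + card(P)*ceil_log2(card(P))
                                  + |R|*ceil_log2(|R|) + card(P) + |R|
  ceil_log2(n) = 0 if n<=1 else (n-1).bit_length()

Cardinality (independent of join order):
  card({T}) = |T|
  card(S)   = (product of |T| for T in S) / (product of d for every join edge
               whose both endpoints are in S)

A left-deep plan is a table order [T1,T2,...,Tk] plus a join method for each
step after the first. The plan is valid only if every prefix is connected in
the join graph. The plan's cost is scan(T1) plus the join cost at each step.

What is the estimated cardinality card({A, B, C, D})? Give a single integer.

Tables in S: A(500), B(60), C(500), D(80)
Edges inside S: C-B(d=2), C-A(d=4), C-D(d=500), B-A(d=2), B-D(d=10), A-D(d=20)
numerator = 500 * 60 * 500 * 80 = 1200000000
denominator = 2 * 4 * 500 * 2 * 10 * 20 = 1600000
card(S) = 1200000000 / 1600000 = 750

750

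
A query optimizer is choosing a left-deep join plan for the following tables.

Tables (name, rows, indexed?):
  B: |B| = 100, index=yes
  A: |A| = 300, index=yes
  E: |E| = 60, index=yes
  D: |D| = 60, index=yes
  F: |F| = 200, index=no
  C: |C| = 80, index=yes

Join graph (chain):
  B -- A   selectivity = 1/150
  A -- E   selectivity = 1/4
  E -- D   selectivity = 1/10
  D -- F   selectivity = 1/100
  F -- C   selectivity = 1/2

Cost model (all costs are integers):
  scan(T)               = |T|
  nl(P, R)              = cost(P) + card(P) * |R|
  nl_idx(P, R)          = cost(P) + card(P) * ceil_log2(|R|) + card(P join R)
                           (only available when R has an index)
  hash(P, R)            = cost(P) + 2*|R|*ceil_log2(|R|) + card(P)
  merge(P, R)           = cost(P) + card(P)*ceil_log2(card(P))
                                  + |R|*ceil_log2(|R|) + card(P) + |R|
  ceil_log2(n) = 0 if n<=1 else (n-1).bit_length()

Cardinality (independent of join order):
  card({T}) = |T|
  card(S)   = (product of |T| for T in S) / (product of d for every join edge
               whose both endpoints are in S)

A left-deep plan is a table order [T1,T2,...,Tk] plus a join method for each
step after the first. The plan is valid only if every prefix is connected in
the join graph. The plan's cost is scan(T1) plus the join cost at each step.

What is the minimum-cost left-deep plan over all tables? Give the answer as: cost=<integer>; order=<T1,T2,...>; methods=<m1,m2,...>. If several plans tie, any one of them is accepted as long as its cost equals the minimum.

Selinger DP (subsets sized 1..n):
  {B}: scan cost=100, card=100
  {A}: scan cost=300, card=300
  {E}: scan cost=60, card=60
  {D}: scan cost=60, card=60
  {F}: scan cost=200, card=200
  {C}: scan cost=80, card=80
  {AB}: card=200; try (A,nl_idx)→1200, (B,hash)→2000, (B,nl_idx)→2600, (A,merge)→3900, (B,merge)→4100, (A,hash)→5600 …(+2); best=1200 via (A,nl_idx)
  {AE}: card=4500; try (E,hash)→1320, (A,merge)→3480, (E,merge)→3720, (A,nl_idx)→5100, (A,hash)→5520, (E,nl_idx)→6600 …(+2); best=1320 via (E,hash)
  {DE}: card=360; try (E,nl_idx)→780, (D,nl_idx)→780, (E,hash)→840, (D,hash)→840, (E,merge)→900, (D,merge)→900 …(+2); best=780 via (E,nl_idx)
  {DF}: card=120; try (D,hash)→1120, (D,nl_idx)→1520, (F,merge)→2280, (D,merge)→2420, (F,hash)→3320, (F,nl)→12060 …(+1); best=1120 via (D,hash)
  {CF}: card=8000; try (C,hash)→1520, (F,merge)→2520, (C,merge)→2640, (F,hash)→3360, (C,nl_idx)→9600, (F,nl)→16080 …(+1); best=1520 via (C,hash)
  {ABE}: card=3000; try (E,hash)→2120, (E,merge)→3420, (E,nl_idx)→5400, (B,hash)→7220, (E,nl)→13200, (B,nl_idx)→35820 …(+2); best=2120 via (E,hash)
  {ADE}: card=27000; try (D,hash)→6540, (A,hash)→6540, (A,merge)→7380, (A,nl_idx)→31020, (D,nl_idx)→55320, (D,merge)→64740 …(+2); best=6540 via (D,hash)
  {DEF}: card=720; try (E,hash)→1960, (E,merge)→2500, (E,nl_idx)→2560, (F,hash)→4340, (F,merge)→6180, (E,nl)→8320 …(+1); best=1960 via (E,hash)
  {CDF}: card=4800; try (C,hash)→2360, (C,merge)→2720, (C,nl_idx)→6760, (D,hash)→10240, (C,nl)→10720, (D,nl_idx)→54320 …(+2); best=2360 via (C,hash)
  {ABDE}: card=18000; try (D,hash)→5840, (B,hash)→34940, (D,nl_idx)→38120, (D,merge)→41540, (D,nl)→182120, (B,nl_idx)→213540 …(+2); best=5840 via (D,hash)
  {ADEF}: card=54000; try (A,hash)→8080, (A,merge)→12880, (F,hash)→36740, (A,nl_idx)→62440, (A,nl)→217960, (F,merge)→440340 …(+1); best=8080 via (A,hash)
  {CDEF}: card=28800; try (C,hash)→3800, (E,hash)→7880, (C,merge)→10520, (C,nl_idx)→35800, (C,nl)→59560, (E,nl_idx)→59960 …(+2); best=3800 via (C,hash)
  {ABDEF}: card=36000; try (F,hash)→27040, (B,hash)→63480, (F,merge)→295640, (B,nl_idx)→422080, (B,merge)→926880, (F,nl)→3605840 …(+1); best=27040 via (F,hash)
  {ACDEF}: card=2160000; try (A,hash)→38000, (C,hash)→63200, (A,merge)→467600, (C,merge)→926720, (A,nl_idx)→2423000, (C,nl_idx)→2546080 …(+2); best=38000 via (A,hash)
  {ABCDEF}: card=1440000; try (C,hash)→64160, (C,merge)→639680, (C,nl_idx)→1719040, (B,hash)→2199400, (C,nl)→2907040, (B,nl_idx)→16598000 …(+2); best=64160 via (C,hash)

cost=64160; order=B,A,E,D,F,C; methods=nl_idx,hash,hash,hash,hash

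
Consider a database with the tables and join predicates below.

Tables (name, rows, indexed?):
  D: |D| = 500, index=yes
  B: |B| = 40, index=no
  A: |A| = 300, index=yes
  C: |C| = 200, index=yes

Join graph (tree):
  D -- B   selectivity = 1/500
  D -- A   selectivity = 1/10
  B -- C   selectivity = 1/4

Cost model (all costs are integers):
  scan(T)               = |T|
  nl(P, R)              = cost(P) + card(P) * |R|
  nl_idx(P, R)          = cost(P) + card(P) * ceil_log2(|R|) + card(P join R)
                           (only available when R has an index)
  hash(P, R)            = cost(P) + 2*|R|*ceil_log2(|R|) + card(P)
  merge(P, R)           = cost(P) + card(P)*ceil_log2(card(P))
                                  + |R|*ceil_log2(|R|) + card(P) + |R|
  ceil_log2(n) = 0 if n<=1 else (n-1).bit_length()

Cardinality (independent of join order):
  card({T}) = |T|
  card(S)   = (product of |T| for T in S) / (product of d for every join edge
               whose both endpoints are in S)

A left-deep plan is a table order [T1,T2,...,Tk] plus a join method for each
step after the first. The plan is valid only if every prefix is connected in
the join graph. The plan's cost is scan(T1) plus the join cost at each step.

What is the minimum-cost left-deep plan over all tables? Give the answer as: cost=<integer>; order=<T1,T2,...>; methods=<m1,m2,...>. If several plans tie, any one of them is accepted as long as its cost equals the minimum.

cost=6400; order=B,D,A,C; methods=nl_idx,nl_idx,hash

Selinger DP (subsets sized 1..n):
  {D}: scan cost=500, card=500
  {B}: scan cost=40, card=40
  {A}: scan cost=300, card=300
  {C}: scan cost=200, card=200
  {BD}: card=40; try (D,nl_idx)→440, (B,hash)→1480, (D,merge)→5320, (B,merge)→5780, (D,hash)→9080, (D,nl)→20040 …(+1); best=440 via (D,nl_idx)
  {AD}: card=15000; try (A,hash)→6400, (D,merge)→8300, (A,merge)→8500, (D,hash)→9600, (D,nl_idx)→18000, (A,nl_idx)→20000 …(+2); best=6400 via (A,hash)
  {BC}: card=2000; try (B,hash)→880, (C,merge)→2120, (B,merge)→2280, (C,nl_idx)→2360, (C,hash)→3280, (C,nl)→8040 …(+1); best=880 via (B,hash)
  {ABD}: card=1200; try (A,nl_idx)→2000, (A,merge)→3720, (A,hash)→5880, (A,nl)→12440, (B,hash)→21880, (B,merge)→231680 …(+1); best=2000 via (A,nl_idx)
  {BCD}: card=2000; try (C,merge)→2520, (C,nl_idx)→2760, (C,hash)→3680, (C,nl)→8440, (D,hash)→11880, (D,nl_idx)→20880 …(+2); best=2520 via (C,merge)
  {ABCD}: card=60000; try (C,hash)→6400, (A,hash)→9920, (C,merge)→18200, (A,merge)→29520, (C,nl_idx)→71600, (A,nl_idx)→80520 …(+2); best=6400 via (C,hash)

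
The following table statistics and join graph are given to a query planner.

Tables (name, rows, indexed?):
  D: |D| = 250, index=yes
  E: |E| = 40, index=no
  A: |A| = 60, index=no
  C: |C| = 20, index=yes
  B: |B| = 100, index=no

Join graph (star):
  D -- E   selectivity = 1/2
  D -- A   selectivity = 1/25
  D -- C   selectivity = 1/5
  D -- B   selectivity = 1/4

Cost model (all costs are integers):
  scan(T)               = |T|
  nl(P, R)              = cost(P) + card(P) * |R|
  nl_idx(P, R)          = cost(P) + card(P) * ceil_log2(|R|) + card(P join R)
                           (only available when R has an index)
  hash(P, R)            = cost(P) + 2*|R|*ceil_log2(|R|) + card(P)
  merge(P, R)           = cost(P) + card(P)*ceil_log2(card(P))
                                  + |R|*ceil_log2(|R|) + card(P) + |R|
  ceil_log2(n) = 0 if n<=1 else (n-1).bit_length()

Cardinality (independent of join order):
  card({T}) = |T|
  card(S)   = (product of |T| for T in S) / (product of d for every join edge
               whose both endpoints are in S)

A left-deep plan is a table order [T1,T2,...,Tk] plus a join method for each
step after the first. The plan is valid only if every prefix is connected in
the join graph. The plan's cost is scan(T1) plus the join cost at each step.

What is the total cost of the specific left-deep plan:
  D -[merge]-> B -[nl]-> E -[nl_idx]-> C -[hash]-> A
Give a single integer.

1879020

step 1: scan D: cost=250, card=250
step 2: join B via merge
    card(P join B) = 250*100/(4) = 6250
    cost = 250 + 250*8 + 100*7 + 250 + 100 = 3300
step 3: join E via nl
    card(P join E) = 6250*40/(2) = 125000
    cost = 3300 + 6250*40 = 253300
step 4: join C via nl_idx
    card(P join C) = 125000*20/(5) = 500000
    cost = 253300 + 125000*5 + 500000 = 1378300
step 5: join A via hash
    card(P join A) = 500000*60/(25) = 1200000
    cost = 1378300 + 2*60*6 + 500000 = 1879020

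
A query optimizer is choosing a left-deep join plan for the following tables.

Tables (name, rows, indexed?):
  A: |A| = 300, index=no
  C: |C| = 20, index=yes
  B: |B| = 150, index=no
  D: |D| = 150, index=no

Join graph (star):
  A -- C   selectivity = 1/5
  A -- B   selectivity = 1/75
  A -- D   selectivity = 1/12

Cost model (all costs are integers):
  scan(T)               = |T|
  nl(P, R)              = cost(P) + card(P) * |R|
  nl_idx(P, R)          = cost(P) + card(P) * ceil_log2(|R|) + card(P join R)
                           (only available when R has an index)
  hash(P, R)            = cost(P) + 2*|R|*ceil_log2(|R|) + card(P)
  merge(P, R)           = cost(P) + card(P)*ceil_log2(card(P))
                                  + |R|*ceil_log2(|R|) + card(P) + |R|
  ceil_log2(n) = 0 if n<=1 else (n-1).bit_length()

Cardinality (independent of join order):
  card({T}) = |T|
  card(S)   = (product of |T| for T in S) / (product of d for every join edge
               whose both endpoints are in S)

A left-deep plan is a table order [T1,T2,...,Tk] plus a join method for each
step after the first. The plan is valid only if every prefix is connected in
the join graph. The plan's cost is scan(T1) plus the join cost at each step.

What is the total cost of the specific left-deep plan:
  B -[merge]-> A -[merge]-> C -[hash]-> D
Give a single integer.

step 1: scan B: cost=150, card=150
step 2: join A via merge
    card(P join A) = 150*300/(75) = 600
    cost = 150 + 150*8 + 300*9 + 150 + 300 = 4500
step 3: join C via merge
    card(P join C) = 600*20/(5) = 2400
    cost = 4500 + 600*10 + 20*5 + 600 + 20 = 11220
step 4: join D via hash
    card(P join D) = 2400*150/(12) = 30000
    cost = 11220 + 2*150*8 + 2400 = 16020

16020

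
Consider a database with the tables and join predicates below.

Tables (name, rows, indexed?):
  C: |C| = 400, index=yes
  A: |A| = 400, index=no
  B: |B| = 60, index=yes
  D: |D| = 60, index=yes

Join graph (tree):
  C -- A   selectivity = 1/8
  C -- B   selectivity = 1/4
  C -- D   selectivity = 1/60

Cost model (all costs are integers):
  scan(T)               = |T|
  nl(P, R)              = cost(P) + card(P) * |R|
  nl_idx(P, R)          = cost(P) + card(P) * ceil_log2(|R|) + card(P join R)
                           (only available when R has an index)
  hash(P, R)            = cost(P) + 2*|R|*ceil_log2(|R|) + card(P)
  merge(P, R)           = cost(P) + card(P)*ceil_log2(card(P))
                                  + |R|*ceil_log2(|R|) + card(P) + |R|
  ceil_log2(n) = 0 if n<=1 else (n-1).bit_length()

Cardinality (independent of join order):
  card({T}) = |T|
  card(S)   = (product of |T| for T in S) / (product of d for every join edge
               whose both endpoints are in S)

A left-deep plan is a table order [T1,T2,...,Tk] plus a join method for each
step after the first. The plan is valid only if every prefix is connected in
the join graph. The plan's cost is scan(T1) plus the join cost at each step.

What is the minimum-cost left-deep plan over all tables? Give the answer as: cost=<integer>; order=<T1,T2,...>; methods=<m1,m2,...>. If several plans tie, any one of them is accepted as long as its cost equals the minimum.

Selinger DP (subsets sized 1..n):
  {C}: scan cost=400, card=400
  {A}: scan cost=400, card=400
  {B}: scan cost=60, card=60
  {D}: scan cost=60, card=60
  {AC}: card=20000; try (C,hash)→8000, (A,hash)→8000, (C,merge)→8400, (A,merge)→8400, (C,nl_idx)→24000, (C,nl)→160400 …(+1); best=8000 via (C,hash)
  {BC}: card=6000; try (B,hash)→1520, (C,merge)→4480, (B,merge)→4820, (C,nl_idx)→6600, (C,hash)→7320, (B,nl_idx)→8800 …(+2); best=1520 via (B,hash)
  {CD}: card=400; try (C,nl_idx)→1000, (D,hash)→1520, (D,nl_idx)→3200, (C,merge)→4480, (D,merge)→4820, (C,hash)→7320 …(+2); best=1000 via (C,nl_idx)
  {ABC}: card=300000; try (A,hash)→14720, (B,hash)→28720, (A,merge)→89520, (B,merge)→328420, (B,nl_idx)→428000, (B,nl)→1208000 …(+1); best=14720 via (A,hash)
  {ACD}: card=20000; try (A,hash)→8600, (A,merge)→9000, (D,hash)→28720, (D,nl_idx)→148000, (A,nl)→161000, (D,merge)→328420 …(+1); best=8600 via (A,hash)
  {BCD}: card=6000; try (B,hash)→2120, (B,merge)→5420, (D,hash)→8240, (B,nl_idx)→9400, (B,nl)→25000, (D,nl_idx)→43520 …(+2); best=2120 via (B,hash)
  {ABCD}: card=300000; try (A,hash)→15320, (B,hash)→29320, (A,merge)→90120, (D,hash)→315440, (B,merge)→329020, (B,nl_idx)→428600 …(+5); best=15320 via (A,hash)

cost=15320; order=D,C,B,A; methods=nl_idx,hash,hash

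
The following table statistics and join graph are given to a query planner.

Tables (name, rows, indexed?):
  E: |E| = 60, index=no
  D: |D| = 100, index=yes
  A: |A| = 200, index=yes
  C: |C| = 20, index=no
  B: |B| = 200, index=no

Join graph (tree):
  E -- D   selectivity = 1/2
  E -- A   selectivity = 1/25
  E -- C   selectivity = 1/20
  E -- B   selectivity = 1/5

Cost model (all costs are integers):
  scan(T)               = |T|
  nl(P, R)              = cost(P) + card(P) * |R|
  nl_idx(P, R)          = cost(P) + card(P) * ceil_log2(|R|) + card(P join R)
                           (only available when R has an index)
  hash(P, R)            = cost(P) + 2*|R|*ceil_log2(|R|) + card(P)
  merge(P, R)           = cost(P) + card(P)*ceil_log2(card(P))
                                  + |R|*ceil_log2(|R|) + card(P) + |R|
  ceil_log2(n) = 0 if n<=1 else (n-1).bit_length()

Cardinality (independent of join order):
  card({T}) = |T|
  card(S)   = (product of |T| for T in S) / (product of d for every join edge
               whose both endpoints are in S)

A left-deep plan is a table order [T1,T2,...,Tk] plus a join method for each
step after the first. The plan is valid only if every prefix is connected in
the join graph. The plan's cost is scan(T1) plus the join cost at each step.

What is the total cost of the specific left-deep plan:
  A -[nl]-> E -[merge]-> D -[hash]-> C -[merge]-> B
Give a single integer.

step 1: scan A: cost=200, card=200
step 2: join E via nl
    card(P join E) = 200*60/(25) = 480
    cost = 200 + 200*60 = 12200
step 3: join D via merge
    card(P join D) = 480*100/(2) = 24000
    cost = 12200 + 480*9 + 100*7 + 480 + 100 = 17800
step 4: join C via hash
    card(P join C) = 24000*20/(20) = 24000
    cost = 17800 + 2*20*5 + 24000 = 42000
step 5: join B via merge
    card(P join B) = 24000*200/(5) = 960000
    cost = 42000 + 24000*15 + 200*8 + 24000 + 200 = 427800

427800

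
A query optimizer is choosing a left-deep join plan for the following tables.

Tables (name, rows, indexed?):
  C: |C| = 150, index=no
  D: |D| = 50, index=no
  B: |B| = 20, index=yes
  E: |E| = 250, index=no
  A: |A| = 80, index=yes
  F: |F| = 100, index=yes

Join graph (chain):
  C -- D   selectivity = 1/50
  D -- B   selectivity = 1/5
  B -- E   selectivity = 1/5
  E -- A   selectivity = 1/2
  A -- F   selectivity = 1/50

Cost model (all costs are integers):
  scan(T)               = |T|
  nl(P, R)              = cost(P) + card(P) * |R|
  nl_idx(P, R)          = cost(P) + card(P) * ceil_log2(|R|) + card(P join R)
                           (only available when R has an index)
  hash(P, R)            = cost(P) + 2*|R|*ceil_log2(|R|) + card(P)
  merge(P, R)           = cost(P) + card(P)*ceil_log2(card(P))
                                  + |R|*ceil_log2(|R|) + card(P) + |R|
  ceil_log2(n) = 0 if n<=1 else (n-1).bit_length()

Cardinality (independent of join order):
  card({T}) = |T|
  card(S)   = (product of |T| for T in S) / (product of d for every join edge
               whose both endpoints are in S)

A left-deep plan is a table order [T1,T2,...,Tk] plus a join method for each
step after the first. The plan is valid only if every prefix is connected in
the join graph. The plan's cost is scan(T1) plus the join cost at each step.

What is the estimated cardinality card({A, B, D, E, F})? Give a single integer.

Tables in S: A(80), B(20), D(50), E(250), F(100)
Edges inside S: D-B(d=5), B-E(d=5), E-A(d=2), A-F(d=50)
numerator = 80 * 20 * 50 * 250 * 100 = 2000000000
denominator = 5 * 5 * 2 * 50 = 2500
card(S) = 2000000000 / 2500 = 800000

800000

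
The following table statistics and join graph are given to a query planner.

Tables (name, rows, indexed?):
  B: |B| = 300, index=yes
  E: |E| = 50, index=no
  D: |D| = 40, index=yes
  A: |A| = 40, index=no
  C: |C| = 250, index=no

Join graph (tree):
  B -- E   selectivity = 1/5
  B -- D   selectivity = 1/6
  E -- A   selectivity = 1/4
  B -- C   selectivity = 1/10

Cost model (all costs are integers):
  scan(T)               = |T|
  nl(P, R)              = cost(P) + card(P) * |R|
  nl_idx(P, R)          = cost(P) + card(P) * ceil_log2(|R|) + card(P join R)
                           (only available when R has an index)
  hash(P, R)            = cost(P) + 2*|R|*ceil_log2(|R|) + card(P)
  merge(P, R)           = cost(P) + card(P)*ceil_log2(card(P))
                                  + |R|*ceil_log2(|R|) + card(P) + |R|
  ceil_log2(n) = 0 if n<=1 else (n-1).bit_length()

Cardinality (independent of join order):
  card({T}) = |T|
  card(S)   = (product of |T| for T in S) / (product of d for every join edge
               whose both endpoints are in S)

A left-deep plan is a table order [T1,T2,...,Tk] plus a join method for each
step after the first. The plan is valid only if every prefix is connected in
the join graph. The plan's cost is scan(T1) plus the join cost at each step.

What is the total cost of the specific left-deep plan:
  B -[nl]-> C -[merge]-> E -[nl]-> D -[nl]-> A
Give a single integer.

23180650

step 1: scan B: cost=300, card=300
step 2: join C via nl
    card(P join C) = 300*250/(10) = 7500
    cost = 300 + 300*250 = 75300
step 3: join E via merge
    card(P join E) = 7500*50/(5) = 75000
    cost = 75300 + 7500*13 + 50*6 + 7500 + 50 = 180650
step 4: join D via nl
    card(P join D) = 75000*40/(6) = 500000
    cost = 180650 + 75000*40 = 3180650
step 5: join A via nl
    card(P join A) = 500000*40/(4) = 5000000
    cost = 3180650 + 500000*40 = 23180650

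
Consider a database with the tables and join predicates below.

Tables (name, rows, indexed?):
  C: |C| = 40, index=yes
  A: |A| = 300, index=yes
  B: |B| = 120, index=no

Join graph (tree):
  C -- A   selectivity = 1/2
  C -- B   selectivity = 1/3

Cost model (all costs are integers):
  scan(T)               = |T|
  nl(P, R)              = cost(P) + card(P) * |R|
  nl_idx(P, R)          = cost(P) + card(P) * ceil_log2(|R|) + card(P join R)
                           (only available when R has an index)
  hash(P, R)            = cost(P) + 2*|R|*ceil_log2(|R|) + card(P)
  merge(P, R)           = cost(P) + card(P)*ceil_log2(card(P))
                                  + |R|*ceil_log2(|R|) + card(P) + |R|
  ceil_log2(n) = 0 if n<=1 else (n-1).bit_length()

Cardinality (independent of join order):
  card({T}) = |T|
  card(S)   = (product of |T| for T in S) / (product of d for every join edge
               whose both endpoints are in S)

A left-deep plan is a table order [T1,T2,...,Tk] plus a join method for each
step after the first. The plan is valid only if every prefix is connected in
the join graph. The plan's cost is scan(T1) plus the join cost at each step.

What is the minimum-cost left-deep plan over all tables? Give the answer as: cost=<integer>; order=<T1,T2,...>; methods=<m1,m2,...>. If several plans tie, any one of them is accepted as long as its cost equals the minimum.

cost=7720; order=B,C,A; methods=hash,hash

Selinger DP (subsets sized 1..n):
  {C}: scan cost=40, card=40
  {A}: scan cost=300, card=300
  {B}: scan cost=120, card=120
  {AC}: card=6000; try (C,hash)→1080, (A,merge)→3320, (C,merge)→3580, (A,hash)→5480, (A,nl_idx)→6400, (C,nl_idx)→8100 …(+2); best=1080 via (C,hash)
  {BC}: card=1600; try (C,hash)→720, (B,merge)→1280, (C,merge)→1360, (B,hash)→1760, (C,nl_idx)→2440, (B,nl)→4840 …(+1); best=720 via (C,hash)
  {ABC}: card=240000; try (A,hash)→7720, (B,hash)→8760, (A,merge)→22920, (B,merge)→86040, (A,nl_idx)→255120, (A,nl)→480720 …(+1); best=7720 via (A,hash)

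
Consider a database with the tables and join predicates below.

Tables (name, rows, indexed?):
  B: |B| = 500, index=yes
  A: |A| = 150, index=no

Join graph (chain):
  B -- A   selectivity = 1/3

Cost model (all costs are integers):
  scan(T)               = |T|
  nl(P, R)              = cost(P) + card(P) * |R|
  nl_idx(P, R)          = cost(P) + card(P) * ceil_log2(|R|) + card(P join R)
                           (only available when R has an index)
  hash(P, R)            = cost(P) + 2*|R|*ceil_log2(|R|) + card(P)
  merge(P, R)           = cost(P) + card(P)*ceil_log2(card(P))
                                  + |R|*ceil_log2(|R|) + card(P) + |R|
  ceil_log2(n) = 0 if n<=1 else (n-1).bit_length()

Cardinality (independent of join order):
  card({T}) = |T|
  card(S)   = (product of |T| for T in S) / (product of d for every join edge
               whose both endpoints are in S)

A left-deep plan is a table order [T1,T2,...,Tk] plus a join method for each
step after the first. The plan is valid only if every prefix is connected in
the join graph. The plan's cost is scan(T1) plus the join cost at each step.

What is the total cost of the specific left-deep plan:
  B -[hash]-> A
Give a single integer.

3400

step 1: scan B: cost=500, card=500
step 2: join A via hash
    card(P join A) = 500*150/(3) = 25000
    cost = 500 + 2*150*8 + 500 = 3400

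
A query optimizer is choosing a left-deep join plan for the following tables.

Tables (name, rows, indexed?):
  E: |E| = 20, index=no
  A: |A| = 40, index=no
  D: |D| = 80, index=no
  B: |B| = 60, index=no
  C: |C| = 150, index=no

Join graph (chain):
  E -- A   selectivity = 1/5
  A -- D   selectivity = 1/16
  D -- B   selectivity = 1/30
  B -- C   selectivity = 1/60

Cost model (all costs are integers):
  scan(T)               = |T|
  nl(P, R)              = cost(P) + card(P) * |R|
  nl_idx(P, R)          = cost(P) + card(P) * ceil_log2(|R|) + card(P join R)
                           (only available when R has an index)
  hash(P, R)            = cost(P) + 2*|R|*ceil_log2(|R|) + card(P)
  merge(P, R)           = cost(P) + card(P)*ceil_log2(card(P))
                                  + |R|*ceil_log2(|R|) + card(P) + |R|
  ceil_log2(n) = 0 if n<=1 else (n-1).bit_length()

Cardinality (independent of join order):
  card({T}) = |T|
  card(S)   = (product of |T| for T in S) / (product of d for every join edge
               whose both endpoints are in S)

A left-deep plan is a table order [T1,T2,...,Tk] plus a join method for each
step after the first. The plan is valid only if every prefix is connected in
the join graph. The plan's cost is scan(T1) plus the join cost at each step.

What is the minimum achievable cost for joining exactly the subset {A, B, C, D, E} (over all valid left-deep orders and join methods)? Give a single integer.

Selinger DP over subsets of {A,B,C,D,E}:
  {E}: scan cost=20, card=20
  {A}: scan cost=40, card=40
  {D}: scan cost=80, card=80
  {B}: scan cost=60, card=60
  {C}: scan cost=150, card=150
  {AE}: card=160; try (E,hash)→280, (A,merge)→420, (E,merge)→440, (A,hash)→520, (A,nl)→820, (E,nl)→840; best=280 via (E,hash)
  {AD}: card=200; try (A,hash)→640, (D,merge)→960, (A,merge)→1000, (D,hash)→1200, (D,nl)→3240, (A,nl)→3280; best=640 via (A,hash)
  {BD}: card=160; try (B,hash)→880, (D,merge)→1120, (B,merge)→1140, (D,hash)→1240, (D,nl)→4860, (B,nl)→4880; best=880 via (B,hash)
  {BC}: card=150; try (B,hash)→1020, (C,merge)→1830, (B,merge)→1920, (C,hash)→2520, (C,nl)→9060, (B,nl)→9150; best=1020 via (B,hash)
  {ADE}: card=800; try (E,hash)→1040, (D,hash)→1560, (D,merge)→2360, (E,merge)→2560, (E,nl)→4640, (D,nl)→13080; best=1040 via (E,hash)
  {ABD}: card=400; try (A,hash)→1520, (B,hash)→1560, (A,merge)→2600, (B,merge)→2860, (A,nl)→7280, (B,nl)→12640; best=1520 via (A,hash)
  {BCD}: card=400; try (D,hash)→2290, (D,merge)→3010, (C,hash)→3440, (C,merge)→3670, (D,nl)→13020, (C,nl)→24880; best=2290 via (D,hash)
  {ABDE}: card=1600; try (E,hash)→2120, (B,hash)→2560, (E,merge)→5640, (E,nl)→9520, (B,merge)→10260, (B,nl)→49040; best=2120 via (E,hash)
  {ABCD}: card=1000; try (A,hash)→3170, (C,hash)→4320, (A,merge)→6570, (C,merge)→6870, (A,nl)→18290, (C,nl)→61520; best=3170 via (A,hash)
  {ABCDE}: card=4000; try (E,hash)→4370, (C,hash)→6120, (E,merge)→14290, (C,merge)→22670, (E,nl)→23170, (C,nl)→242120; best=4370 via (E,hash)

4370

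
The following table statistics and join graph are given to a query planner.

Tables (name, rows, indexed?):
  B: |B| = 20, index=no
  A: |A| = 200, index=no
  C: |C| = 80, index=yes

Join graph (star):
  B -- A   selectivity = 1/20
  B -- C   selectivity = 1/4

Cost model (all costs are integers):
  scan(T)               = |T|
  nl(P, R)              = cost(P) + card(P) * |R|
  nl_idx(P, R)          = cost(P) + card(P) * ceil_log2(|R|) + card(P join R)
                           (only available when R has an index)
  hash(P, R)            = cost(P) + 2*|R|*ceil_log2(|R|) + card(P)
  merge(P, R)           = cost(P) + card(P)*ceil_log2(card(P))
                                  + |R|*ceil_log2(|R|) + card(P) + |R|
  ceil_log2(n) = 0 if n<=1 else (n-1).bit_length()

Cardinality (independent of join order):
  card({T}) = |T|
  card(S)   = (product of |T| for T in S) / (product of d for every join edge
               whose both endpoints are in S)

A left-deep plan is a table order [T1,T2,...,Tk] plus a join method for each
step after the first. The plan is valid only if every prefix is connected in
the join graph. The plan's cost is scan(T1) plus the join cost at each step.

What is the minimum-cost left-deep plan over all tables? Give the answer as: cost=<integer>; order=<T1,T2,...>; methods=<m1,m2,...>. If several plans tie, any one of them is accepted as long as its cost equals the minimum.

cost=1920; order=A,B,C; methods=hash,hash

Selinger DP (subsets sized 1..n):
  {B}: scan cost=20, card=20
  {A}: scan cost=200, card=200
  {C}: scan cost=80, card=80
  {AB}: card=200; try (B,hash)→600, (A,merge)→1940, (B,merge)→2120, (A,hash)→3240, (A,nl)→4020, (B,nl)→4200; best=600 via (B,hash)
  {BC}: card=400; try (B,hash)→360, (C,nl_idx)→560, (C,merge)→780, (B,merge)→840, (C,hash)→1160, (C,nl)→1620 …(+1); best=360 via (B,hash)
  {ABC}: card=4000; try (C,hash)→1920, (C,merge)→3040, (A,hash)→3960, (C,nl_idx)→6000, (A,merge)→6160, (C,nl)→16600 …(+1); best=1920 via (C,hash)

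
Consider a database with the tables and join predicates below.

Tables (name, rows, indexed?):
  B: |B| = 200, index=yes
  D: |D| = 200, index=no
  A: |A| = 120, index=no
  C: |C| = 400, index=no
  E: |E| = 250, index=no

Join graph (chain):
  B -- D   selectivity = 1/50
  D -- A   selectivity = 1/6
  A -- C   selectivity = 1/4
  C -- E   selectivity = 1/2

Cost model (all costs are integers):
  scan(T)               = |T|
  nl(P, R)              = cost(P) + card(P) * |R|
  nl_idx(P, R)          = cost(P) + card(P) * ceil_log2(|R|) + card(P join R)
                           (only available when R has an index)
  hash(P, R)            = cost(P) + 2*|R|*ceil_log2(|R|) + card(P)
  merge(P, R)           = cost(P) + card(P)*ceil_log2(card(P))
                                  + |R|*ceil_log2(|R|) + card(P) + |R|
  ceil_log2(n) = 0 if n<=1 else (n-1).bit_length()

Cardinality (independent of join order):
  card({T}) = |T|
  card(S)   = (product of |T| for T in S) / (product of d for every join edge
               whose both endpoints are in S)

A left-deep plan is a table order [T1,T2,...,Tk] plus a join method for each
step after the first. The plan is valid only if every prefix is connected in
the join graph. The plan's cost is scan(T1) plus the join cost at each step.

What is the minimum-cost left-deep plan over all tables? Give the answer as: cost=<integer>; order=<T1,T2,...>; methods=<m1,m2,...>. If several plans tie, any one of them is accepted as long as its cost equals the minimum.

Selinger DP (subsets sized 1..n):
  {B}: scan cost=200, card=200
  {D}: scan cost=200, card=200
  {A}: scan cost=120, card=120
  {C}: scan cost=400, card=400
  {E}: scan cost=250, card=250
  {BD}: card=800; try (B,nl_idx)→2600, (D,hash)→3600, (B,hash)→3600, (D,merge)→3800, (B,merge)→3800, (D,nl)→40200 …(+1); best=2600 via (B,nl_idx)
  {AD}: card=4000; try (A,hash)→2080, (D,merge)→2880, (A,merge)→2960, (D,hash)→3440, (D,nl)→24120, (A,nl)→24200; best=2080 via (A,hash)
  {AC}: card=12000; try (A,hash)→2480, (C,merge)→5080, (A,merge)→5360, (C,hash)→7440, (C,nl)→48120, (A,nl)→48400; best=2480 via (A,hash)
  {CE}: card=50000; try (E,hash)→4800, (C,merge)→6500, (E,merge)→6650, (C,hash)→7700, (C,nl)→100250, (E,nl)→100400; best=4800 via (E,hash)
  {ABD}: card=16000; try (A,hash)→5080, (B,hash)→9280, (A,merge)→12360, (B,nl_idx)→50080, (B,merge)→55880, (A,nl)→98600 …(+1); best=5080 via (A,hash)
  {ACD}: card=400000; try (C,hash)→13280, (D,hash)→17680, (C,merge)→58080, (D,merge)→184280, (C,nl)→1602080, (D,nl)→2402480; best=13280 via (C,hash)
  {ACE}: card=1500000; try (E,hash)→18480, (A,hash)→56480, (E,merge)→184730, (A,merge)→855760, (E,nl)→3002480, (A,nl)→6004800; best=18480 via (E,hash)
  {ABCD}: card=1600000; try (C,hash)→28280, (C,merge)→249080, (B,hash)→416480, (B,nl_idx)→4813280, (C,nl)→6405080, (B,merge)→8015080 …(+1); best=28280 via (C,hash)
  {ACDE}: card=50000000; try (E,hash)→417280, (D,hash)→1521680, (E,merge)→8015530, (D,merge)→33020280, (E,nl)→100013280, (D,nl)→300018480; best=417280 via (E,hash)
  {ABCDE}: card=200000000; try (E,hash)→1632280, (E,merge)→35230530, (B,hash)→50420480, (E,nl)→400028280, (B,nl_idx)→600417280, (B,merge)→1350419080 …(+1); best=1632280 via (E,hash)

cost=1632280; order=D,B,A,C,E; methods=nl_idx,hash,hash,hash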